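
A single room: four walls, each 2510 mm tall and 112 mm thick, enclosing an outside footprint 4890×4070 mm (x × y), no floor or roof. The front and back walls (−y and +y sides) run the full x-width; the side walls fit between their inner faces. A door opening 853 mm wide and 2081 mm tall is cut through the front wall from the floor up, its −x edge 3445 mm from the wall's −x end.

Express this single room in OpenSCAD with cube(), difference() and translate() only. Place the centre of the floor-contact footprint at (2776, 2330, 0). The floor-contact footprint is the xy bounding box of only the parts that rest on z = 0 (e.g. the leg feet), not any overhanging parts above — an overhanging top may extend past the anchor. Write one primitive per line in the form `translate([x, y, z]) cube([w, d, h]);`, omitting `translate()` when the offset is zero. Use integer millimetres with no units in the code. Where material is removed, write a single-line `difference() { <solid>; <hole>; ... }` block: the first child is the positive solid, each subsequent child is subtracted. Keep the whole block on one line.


difference() { translate([331, 295, 0]) cube([4890, 112, 2510]); translate([3776, 295, 0]) cube([853, 112, 2081]); }
translate([331, 4253, 0]) cube([4890, 112, 2510]);
translate([331, 407, 0]) cube([112, 3846, 2510]);
translate([5109, 407, 0]) cube([112, 3846, 2510]);


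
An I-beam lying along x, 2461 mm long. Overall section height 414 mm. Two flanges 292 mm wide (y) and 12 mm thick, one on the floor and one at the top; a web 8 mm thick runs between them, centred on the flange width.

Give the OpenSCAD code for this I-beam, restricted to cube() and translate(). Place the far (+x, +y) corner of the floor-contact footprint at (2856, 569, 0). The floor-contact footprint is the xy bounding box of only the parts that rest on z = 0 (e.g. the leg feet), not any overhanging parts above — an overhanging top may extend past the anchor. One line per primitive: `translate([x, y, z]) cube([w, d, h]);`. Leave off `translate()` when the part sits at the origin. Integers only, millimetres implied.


translate([395, 277, 0]) cube([2461, 292, 12]);
translate([395, 419, 12]) cube([2461, 8, 390]);
translate([395, 277, 402]) cube([2461, 292, 12]);


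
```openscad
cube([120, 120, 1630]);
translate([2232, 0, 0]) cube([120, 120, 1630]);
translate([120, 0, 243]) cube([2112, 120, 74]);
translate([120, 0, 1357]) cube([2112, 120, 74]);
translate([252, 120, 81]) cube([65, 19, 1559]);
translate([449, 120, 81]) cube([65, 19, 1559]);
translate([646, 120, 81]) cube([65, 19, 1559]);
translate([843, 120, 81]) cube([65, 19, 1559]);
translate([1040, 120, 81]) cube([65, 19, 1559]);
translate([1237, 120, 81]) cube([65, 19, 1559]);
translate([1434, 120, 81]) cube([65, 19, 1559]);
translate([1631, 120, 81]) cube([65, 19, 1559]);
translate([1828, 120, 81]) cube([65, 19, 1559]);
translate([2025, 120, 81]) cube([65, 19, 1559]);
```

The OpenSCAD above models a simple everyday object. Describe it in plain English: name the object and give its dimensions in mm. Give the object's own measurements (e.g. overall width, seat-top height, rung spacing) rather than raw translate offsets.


A fence section. Two 120×120 mm posts, 1630 mm tall, stand on the floor with a clear span of 2112 mm between their inner faces. Two horizontal rails of 120×74 mm section span the gap between the posts with their undersides at z = 243 mm and z = 1357 mm, flush with the posts' −y face. 10 pickets, each 65 mm wide, 19 mm thick and 1559 mm tall, are fixed to the +y face of the rails with their bottoms at z = 81 mm, spaced across the span with a 132 mm gap after the −x post and between neighbouring pickets, with 142 mm left before the +x post.


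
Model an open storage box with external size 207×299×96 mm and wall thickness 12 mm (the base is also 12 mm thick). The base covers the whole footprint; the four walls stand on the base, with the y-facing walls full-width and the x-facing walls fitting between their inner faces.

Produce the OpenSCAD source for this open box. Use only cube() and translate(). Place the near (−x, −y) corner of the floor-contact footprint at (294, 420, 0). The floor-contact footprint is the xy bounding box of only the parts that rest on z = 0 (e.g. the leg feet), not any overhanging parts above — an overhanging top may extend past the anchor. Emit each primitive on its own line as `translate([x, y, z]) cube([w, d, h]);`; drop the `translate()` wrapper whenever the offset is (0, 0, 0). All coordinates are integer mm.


translate([294, 420, 0]) cube([207, 299, 12]);
translate([294, 420, 12]) cube([207, 12, 84]);
translate([294, 707, 12]) cube([207, 12, 84]);
translate([294, 432, 12]) cube([12, 275, 84]);
translate([489, 432, 12]) cube([12, 275, 84]);


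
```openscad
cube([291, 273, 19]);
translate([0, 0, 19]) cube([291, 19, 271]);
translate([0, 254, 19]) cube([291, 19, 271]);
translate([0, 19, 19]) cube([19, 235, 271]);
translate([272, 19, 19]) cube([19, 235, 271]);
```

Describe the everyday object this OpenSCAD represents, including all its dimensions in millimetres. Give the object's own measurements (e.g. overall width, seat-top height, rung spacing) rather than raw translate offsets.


An open-topped rectangular box: outside dimensions 291×273×290 mm, with a uniform wall and base thickness of 19 mm. The base is a full 291×273 slab on the floor; four walls sit on top of the base. The front and back walls (the −y and +y sides) span the full width; the two side walls fit between them.


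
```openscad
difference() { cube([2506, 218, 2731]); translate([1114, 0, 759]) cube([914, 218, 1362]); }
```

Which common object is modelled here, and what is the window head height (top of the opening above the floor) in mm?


A wall with a window opening. The window head height is 2121 mm.

A wall with a rectangular opening subtracted — a window. Sill at z = 759, opening 1362 mm tall, so the head is at 759 + 1362 = 2121 mm.


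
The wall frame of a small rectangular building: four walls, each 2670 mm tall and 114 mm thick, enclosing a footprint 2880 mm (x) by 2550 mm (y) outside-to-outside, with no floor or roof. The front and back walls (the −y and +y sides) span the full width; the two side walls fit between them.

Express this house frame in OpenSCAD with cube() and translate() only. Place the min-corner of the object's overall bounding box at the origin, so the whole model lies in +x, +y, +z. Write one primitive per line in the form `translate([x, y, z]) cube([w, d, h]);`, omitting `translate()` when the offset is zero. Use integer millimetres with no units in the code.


cube([2880, 114, 2670]);
translate([0, 2436, 0]) cube([2880, 114, 2670]);
translate([0, 114, 0]) cube([114, 2322, 2670]);
translate([2766, 114, 0]) cube([114, 2322, 2670]);


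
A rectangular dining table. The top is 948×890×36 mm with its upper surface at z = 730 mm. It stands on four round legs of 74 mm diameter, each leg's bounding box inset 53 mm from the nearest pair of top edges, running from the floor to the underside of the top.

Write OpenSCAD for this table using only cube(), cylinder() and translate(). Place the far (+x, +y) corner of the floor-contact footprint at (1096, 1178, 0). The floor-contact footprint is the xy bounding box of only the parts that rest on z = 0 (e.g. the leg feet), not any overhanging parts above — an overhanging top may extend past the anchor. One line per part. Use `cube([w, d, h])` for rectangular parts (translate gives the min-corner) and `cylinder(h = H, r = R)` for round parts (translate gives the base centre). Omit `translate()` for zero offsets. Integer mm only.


translate([201, 341, 694]) cube([948, 890, 36]);
translate([291, 431, 0]) cylinder(h = 694, r = 37);
translate([1059, 431, 0]) cylinder(h = 694, r = 37);
translate([291, 1141, 0]) cylinder(h = 694, r = 37);
translate([1059, 1141, 0]) cylinder(h = 694, r = 37);


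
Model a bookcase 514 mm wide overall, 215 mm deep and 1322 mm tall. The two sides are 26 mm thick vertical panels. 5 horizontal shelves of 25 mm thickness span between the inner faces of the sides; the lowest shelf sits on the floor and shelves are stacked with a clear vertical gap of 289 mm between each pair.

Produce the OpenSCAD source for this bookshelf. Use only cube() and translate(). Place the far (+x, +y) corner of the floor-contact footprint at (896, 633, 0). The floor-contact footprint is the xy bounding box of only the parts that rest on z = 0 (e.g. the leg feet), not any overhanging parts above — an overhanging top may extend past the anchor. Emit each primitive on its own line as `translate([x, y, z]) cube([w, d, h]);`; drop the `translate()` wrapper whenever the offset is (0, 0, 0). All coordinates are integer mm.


translate([382, 418, 0]) cube([26, 215, 1322]);
translate([870, 418, 0]) cube([26, 215, 1322]);
translate([408, 418, 0]) cube([462, 215, 25]);
translate([408, 418, 314]) cube([462, 215, 25]);
translate([408, 418, 628]) cube([462, 215, 25]);
translate([408, 418, 942]) cube([462, 215, 25]);
translate([408, 418, 1256]) cube([462, 215, 25]);


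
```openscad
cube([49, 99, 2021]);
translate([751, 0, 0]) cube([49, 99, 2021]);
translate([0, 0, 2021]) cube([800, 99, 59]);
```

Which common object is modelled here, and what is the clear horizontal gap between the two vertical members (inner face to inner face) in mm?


A door frame. The clear opening width is 702 mm.

Two 2021 mm tall posts with a header on top — a door frame. The left jamb is 49 mm wide at x = 0; the right jamb starts at x = 751. The clear opening is 751 − 49 = 702 mm.


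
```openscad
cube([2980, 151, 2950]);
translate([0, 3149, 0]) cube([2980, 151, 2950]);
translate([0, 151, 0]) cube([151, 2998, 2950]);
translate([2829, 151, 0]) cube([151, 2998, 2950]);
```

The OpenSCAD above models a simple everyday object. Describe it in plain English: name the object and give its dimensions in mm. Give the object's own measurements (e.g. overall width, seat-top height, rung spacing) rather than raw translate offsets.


The wall frame of a small rectangular building: four walls, each 2950 mm tall and 151 mm thick, enclosing a footprint 2980 mm (x) by 3300 mm (y) outside-to-outside, with no floor or roof. The front and back walls (the −y and +y sides) span the full width; the two side walls fit between them.


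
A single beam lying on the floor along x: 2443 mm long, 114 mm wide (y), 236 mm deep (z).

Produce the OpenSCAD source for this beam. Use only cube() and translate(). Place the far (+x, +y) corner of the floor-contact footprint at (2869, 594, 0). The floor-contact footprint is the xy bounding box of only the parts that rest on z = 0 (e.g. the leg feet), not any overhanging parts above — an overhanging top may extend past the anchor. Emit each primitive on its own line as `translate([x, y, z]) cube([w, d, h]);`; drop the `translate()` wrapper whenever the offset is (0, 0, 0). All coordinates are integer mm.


translate([426, 480, 0]) cube([2443, 114, 236]);


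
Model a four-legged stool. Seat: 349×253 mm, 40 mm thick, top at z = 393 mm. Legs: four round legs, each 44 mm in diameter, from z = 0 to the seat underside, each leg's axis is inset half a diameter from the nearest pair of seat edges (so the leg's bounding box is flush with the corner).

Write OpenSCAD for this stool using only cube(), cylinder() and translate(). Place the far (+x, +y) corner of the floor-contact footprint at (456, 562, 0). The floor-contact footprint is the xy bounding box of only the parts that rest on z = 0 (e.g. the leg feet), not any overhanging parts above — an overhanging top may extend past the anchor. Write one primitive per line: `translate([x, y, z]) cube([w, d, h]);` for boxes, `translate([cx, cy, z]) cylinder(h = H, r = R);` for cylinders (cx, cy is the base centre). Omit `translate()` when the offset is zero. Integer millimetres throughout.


translate([107, 309, 353]) cube([349, 253, 40]);
translate([129, 331, 0]) cylinder(h = 353, r = 22);
translate([434, 331, 0]) cylinder(h = 353, r = 22);
translate([129, 540, 0]) cylinder(h = 353, r = 22);
translate([434, 540, 0]) cylinder(h = 353, r = 22);


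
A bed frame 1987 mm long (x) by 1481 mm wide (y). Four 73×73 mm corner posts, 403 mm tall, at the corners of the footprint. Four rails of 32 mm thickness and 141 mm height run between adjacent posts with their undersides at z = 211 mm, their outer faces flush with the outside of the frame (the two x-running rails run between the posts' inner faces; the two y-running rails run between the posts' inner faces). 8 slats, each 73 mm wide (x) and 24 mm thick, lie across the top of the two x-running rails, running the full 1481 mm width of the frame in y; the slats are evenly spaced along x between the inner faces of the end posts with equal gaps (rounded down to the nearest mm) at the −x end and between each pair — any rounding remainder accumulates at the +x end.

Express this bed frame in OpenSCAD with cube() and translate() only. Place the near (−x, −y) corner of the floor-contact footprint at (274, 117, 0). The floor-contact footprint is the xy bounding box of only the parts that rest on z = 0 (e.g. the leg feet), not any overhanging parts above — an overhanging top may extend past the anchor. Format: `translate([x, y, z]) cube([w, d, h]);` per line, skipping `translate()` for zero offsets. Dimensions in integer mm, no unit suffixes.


translate([274, 117, 0]) cube([73, 73, 403]);
translate([274, 1525, 0]) cube([73, 73, 403]);
translate([2188, 117, 0]) cube([73, 73, 403]);
translate([2188, 1525, 0]) cube([73, 73, 403]);
translate([347, 117, 211]) cube([1841, 32, 141]);
translate([347, 1566, 211]) cube([1841, 32, 141]);
translate([274, 190, 211]) cube([32, 1335, 141]);
translate([2229, 190, 211]) cube([32, 1335, 141]);
translate([486, 117, 352]) cube([73, 1481, 24]);
translate([698, 117, 352]) cube([73, 1481, 24]);
translate([910, 117, 352]) cube([73, 1481, 24]);
translate([1122, 117, 352]) cube([73, 1481, 24]);
translate([1334, 117, 352]) cube([73, 1481, 24]);
translate([1546, 117, 352]) cube([73, 1481, 24]);
translate([1758, 117, 352]) cube([73, 1481, 24]);
translate([1970, 117, 352]) cube([73, 1481, 24]);


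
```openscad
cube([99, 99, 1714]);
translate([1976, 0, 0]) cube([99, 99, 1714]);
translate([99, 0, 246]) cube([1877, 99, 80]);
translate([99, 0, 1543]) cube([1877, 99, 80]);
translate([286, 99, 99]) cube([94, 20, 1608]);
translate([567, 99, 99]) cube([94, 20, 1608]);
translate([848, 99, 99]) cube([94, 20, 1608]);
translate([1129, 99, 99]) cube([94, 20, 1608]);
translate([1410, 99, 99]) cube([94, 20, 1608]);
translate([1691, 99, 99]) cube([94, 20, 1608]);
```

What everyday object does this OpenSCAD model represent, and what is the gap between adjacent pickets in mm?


A fence section. The picket gap is 187 mm.

Two posts, two rails, 6 pickets — a fence section. Span 1877 mm holds 6 pickets of 94 mm with 7 equal gaps: ⌊(1877 − 6·94) / 7⌋ = 187 mm.


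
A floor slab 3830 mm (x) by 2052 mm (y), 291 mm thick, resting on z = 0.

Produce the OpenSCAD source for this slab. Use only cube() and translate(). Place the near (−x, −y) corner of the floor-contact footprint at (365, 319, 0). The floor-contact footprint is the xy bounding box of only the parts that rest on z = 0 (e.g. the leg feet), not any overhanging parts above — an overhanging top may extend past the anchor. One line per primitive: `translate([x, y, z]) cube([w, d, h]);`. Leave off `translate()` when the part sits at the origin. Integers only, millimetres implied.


translate([365, 319, 0]) cube([3830, 2052, 291]);


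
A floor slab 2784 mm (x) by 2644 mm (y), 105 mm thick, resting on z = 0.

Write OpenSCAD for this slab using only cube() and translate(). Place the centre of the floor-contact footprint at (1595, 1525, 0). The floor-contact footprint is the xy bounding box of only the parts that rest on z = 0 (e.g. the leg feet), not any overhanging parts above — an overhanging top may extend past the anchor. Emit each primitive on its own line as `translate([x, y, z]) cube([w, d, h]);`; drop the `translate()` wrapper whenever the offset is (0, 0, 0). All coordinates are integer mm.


translate([203, 203, 0]) cube([2784, 2644, 105]);


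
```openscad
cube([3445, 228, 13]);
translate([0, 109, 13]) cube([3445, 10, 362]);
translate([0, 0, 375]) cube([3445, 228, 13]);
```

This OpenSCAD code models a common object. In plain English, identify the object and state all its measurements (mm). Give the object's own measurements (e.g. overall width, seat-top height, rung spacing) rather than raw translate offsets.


An I-beam lying along x, 3445 mm long. Overall section height 388 mm. Two flanges 228 mm wide (y) and 13 mm thick, one on the floor and one at the top; a web 10 mm thick runs between them, centred on the flange width.


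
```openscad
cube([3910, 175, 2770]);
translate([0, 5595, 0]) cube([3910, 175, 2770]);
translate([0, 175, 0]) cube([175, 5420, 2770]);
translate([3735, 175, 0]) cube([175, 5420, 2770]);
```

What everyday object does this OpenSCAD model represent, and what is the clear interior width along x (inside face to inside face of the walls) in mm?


A house (or room) frame. The interior width is 3560 mm.

Four 2770 mm walls enclosing a rectangle with no floor or roof — a room or house frame. Outside width is 3910 mm and wall thickness is 175 mm, so the interior width is 3910 − 2 × 175 = 3560 mm.


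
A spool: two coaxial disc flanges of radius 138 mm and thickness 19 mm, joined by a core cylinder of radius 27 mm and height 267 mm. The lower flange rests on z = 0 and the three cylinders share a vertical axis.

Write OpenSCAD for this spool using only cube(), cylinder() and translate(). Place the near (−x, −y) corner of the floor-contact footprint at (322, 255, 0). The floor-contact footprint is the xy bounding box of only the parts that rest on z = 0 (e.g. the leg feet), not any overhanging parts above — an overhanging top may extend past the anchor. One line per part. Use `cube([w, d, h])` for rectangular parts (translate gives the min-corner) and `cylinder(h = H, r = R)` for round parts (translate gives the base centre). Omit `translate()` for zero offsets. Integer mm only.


translate([460, 393, 0]) cylinder(h = 19, r = 138);
translate([460, 393, 19]) cylinder(h = 267, r = 27);
translate([460, 393, 286]) cylinder(h = 19, r = 138);


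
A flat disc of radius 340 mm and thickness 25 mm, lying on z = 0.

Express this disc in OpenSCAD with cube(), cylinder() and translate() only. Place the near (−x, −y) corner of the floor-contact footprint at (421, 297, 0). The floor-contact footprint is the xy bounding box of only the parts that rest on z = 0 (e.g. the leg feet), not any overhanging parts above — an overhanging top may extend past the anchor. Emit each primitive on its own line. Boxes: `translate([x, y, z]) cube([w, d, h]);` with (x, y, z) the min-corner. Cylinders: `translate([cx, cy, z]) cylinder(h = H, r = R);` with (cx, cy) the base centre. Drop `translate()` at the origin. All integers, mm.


translate([761, 637, 0]) cylinder(h = 25, r = 340);


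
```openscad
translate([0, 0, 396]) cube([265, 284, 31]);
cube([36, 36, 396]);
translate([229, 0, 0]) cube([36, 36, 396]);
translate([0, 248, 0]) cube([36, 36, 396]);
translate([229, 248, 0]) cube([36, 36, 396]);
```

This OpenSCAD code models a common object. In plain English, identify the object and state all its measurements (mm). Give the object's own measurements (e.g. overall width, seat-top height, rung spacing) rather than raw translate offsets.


A simple wooden stool: a rectangular seat 265 mm (x) by 284 mm (y), 31 mm thick, top face at z = 427 mm, on four square legs, each 36×36 mm in cross-section. The legs rest on z = 0, each flush with a corner of the seat.


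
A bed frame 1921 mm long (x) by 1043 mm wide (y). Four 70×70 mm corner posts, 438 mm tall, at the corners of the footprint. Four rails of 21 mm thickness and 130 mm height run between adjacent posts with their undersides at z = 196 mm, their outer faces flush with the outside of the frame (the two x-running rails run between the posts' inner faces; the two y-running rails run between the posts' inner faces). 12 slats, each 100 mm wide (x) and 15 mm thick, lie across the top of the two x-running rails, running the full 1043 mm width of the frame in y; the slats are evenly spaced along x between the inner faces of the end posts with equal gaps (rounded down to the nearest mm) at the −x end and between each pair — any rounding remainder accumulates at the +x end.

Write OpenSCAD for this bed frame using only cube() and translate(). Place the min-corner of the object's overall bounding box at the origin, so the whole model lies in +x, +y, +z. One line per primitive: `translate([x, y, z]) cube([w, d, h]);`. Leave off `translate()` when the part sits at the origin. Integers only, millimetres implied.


cube([70, 70, 438]);
translate([0, 973, 0]) cube([70, 70, 438]);
translate([1851, 0, 0]) cube([70, 70, 438]);
translate([1851, 973, 0]) cube([70, 70, 438]);
translate([70, 0, 196]) cube([1781, 21, 130]);
translate([70, 1022, 196]) cube([1781, 21, 130]);
translate([0, 70, 196]) cube([21, 903, 130]);
translate([1900, 70, 196]) cube([21, 903, 130]);
translate([114, 0, 326]) cube([100, 1043, 15]);
translate([258, 0, 326]) cube([100, 1043, 15]);
translate([402, 0, 326]) cube([100, 1043, 15]);
translate([546, 0, 326]) cube([100, 1043, 15]);
translate([690, 0, 326]) cube([100, 1043, 15]);
translate([834, 0, 326]) cube([100, 1043, 15]);
translate([978, 0, 326]) cube([100, 1043, 15]);
translate([1122, 0, 326]) cube([100, 1043, 15]);
translate([1266, 0, 326]) cube([100, 1043, 15]);
translate([1410, 0, 326]) cube([100, 1043, 15]);
translate([1554, 0, 326]) cube([100, 1043, 15]);
translate([1698, 0, 326]) cube([100, 1043, 15]);


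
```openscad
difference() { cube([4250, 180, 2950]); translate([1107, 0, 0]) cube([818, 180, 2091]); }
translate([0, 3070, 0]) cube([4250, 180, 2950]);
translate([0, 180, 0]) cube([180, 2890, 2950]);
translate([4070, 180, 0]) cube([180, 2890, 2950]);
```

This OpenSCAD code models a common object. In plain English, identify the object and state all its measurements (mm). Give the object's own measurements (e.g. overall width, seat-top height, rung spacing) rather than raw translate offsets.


A single room: four walls, each 2950 mm tall and 180 mm thick, enclosing an outside footprint 4250×3250 mm (x × y), no floor or roof. The front and back walls (−y and +y sides) run the full x-width; the side walls fit between their inner faces. A door opening 818 mm wide and 2091 mm tall is cut through the front wall from the floor up, its −x edge 1107 mm from the wall's −x end.


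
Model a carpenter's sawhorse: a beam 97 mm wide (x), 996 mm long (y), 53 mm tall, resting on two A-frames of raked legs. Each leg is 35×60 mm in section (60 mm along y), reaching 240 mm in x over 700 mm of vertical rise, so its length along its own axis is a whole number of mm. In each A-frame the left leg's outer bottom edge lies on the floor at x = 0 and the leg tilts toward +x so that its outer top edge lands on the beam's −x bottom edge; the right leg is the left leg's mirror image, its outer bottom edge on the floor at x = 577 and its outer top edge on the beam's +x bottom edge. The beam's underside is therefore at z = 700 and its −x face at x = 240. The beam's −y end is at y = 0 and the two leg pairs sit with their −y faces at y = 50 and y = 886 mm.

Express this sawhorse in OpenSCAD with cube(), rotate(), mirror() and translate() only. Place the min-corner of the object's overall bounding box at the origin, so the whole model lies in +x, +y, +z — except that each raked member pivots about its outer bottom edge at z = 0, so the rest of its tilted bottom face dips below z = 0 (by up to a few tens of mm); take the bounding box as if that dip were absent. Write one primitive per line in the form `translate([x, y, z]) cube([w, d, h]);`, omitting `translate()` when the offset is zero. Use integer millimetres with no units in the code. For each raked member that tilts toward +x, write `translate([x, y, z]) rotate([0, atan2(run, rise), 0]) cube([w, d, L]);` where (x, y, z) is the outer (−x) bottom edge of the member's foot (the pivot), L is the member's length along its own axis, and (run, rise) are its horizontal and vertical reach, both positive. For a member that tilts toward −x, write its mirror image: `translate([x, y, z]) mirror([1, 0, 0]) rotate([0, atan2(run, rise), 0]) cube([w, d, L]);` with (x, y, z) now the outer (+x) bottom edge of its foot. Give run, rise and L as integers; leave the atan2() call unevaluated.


// leg length = √(240² + 700²) = 740
// right-leg outer foot x = 2·240 + 97 = 577
// beam min-corner = (240, 0, 700)
translate([240, 0, 700]) cube([97, 996, 53]);
translate([0, 50, 0]) rotate([0, atan2(240, 700), 0]) cube([35, 60, 740]);
translate([577, 50, 0]) mirror([1, 0, 0]) rotate([0, atan2(240, 700), 0]) cube([35, 60, 740]);
translate([0, 886, 0]) rotate([0, atan2(240, 700), 0]) cube([35, 60, 740]);
translate([577, 886, 0]) mirror([1, 0, 0]) rotate([0, atan2(240, 700), 0]) cube([35, 60, 740]);


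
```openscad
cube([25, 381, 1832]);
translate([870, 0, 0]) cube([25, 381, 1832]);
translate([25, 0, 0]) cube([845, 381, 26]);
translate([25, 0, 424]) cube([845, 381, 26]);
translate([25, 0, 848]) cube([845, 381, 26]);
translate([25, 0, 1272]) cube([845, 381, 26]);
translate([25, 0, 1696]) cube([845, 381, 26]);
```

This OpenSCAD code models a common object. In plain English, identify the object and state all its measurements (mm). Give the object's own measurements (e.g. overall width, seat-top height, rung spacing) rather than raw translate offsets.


An open bookshelf. Two side panels, each 25 mm thick, 381 mm deep and 1832 mm tall, stand 895 mm apart (outside-to-outside). Between them sit 5 shelves, each 26 mm thick and 381 mm deep, spanning the full gap between the sides. The bottom shelf rests on the floor (its underside at z = 0) and the clear gap between one shelf's top and the next shelf's underside is 398 mm.


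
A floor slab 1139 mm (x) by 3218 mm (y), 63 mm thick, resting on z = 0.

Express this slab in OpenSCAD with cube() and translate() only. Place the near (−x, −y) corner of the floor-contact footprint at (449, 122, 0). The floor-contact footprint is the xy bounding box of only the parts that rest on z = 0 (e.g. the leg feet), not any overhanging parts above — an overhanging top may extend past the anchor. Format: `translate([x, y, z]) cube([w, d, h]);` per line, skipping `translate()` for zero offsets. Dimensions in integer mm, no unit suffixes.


translate([449, 122, 0]) cube([1139, 3218, 63]);


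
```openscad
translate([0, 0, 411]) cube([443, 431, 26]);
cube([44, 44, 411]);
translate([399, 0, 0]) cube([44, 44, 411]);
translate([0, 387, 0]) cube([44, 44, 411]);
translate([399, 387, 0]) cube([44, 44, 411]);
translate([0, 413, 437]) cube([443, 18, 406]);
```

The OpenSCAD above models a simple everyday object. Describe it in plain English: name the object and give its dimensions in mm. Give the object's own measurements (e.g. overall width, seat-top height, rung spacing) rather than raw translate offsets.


A chair. The seat is a 443×431×26 mm slab with its top at z = 437 mm, on four 44×44 mm corner legs (flush with the seat edges, standing on z = 0). A flat backrest 18 mm thick, 406 mm tall, spans the full seat width and rises from the seat top along its +y edge, rear face flush with the rear of the seat.


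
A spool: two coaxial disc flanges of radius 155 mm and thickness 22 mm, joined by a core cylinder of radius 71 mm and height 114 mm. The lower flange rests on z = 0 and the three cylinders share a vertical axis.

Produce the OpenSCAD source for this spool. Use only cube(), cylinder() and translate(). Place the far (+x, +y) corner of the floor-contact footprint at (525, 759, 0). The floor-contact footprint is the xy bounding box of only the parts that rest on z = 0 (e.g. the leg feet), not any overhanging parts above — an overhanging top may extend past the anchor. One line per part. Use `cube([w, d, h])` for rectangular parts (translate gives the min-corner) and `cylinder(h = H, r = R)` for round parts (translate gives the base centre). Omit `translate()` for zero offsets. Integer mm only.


translate([370, 604, 0]) cylinder(h = 22, r = 155);
translate([370, 604, 22]) cylinder(h = 114, r = 71);
translate([370, 604, 136]) cylinder(h = 22, r = 155);


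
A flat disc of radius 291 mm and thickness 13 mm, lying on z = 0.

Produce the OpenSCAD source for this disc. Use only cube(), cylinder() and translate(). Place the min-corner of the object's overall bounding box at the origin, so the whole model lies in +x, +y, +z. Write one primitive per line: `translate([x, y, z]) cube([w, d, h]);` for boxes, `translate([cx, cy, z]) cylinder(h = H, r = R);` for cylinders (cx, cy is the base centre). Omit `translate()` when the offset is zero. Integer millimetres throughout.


translate([291, 291, 0]) cylinder(h = 13, r = 291);


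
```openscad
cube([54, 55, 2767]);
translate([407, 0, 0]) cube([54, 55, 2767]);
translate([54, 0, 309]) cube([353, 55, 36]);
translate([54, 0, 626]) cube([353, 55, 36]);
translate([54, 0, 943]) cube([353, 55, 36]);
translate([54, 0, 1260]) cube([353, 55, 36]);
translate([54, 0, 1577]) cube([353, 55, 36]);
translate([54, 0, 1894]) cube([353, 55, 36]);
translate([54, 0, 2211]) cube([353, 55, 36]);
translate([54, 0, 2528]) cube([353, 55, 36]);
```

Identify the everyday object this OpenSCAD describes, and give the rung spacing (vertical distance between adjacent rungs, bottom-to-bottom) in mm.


A ladder. The rung spacing is 317 mm.

Two tall 54×55 posts with 8 short bars between them — a ladder. Adjacent rungs sit at z = 309 and z = 626, so the spacing is 626 − 309 = 317 mm.


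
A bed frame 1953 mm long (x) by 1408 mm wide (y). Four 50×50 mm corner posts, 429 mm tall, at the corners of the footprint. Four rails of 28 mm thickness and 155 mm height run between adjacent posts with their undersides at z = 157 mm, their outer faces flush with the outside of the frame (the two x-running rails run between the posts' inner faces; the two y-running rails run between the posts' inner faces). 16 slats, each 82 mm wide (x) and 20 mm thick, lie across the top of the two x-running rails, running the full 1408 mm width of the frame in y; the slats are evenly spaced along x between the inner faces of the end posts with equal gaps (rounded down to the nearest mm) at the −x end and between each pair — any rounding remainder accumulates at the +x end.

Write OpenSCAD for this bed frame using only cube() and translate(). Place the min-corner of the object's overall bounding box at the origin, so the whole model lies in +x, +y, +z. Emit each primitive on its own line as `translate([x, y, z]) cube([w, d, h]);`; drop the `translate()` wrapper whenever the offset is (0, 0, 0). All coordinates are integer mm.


cube([50, 50, 429]);
translate([0, 1358, 0]) cube([50, 50, 429]);
translate([1903, 0, 0]) cube([50, 50, 429]);
translate([1903, 1358, 0]) cube([50, 50, 429]);
translate([50, 0, 157]) cube([1853, 28, 155]);
translate([50, 1380, 157]) cube([1853, 28, 155]);
translate([0, 50, 157]) cube([28, 1308, 155]);
translate([1925, 50, 157]) cube([28, 1308, 155]);
translate([81, 0, 312]) cube([82, 1408, 20]);
translate([194, 0, 312]) cube([82, 1408, 20]);
translate([307, 0, 312]) cube([82, 1408, 20]);
translate([420, 0, 312]) cube([82, 1408, 20]);
translate([533, 0, 312]) cube([82, 1408, 20]);
translate([646, 0, 312]) cube([82, 1408, 20]);
translate([759, 0, 312]) cube([82, 1408, 20]);
translate([872, 0, 312]) cube([82, 1408, 20]);
translate([985, 0, 312]) cube([82, 1408, 20]);
translate([1098, 0, 312]) cube([82, 1408, 20]);
translate([1211, 0, 312]) cube([82, 1408, 20]);
translate([1324, 0, 312]) cube([82, 1408, 20]);
translate([1437, 0, 312]) cube([82, 1408, 20]);
translate([1550, 0, 312]) cube([82, 1408, 20]);
translate([1663, 0, 312]) cube([82, 1408, 20]);
translate([1776, 0, 312]) cube([82, 1408, 20]);


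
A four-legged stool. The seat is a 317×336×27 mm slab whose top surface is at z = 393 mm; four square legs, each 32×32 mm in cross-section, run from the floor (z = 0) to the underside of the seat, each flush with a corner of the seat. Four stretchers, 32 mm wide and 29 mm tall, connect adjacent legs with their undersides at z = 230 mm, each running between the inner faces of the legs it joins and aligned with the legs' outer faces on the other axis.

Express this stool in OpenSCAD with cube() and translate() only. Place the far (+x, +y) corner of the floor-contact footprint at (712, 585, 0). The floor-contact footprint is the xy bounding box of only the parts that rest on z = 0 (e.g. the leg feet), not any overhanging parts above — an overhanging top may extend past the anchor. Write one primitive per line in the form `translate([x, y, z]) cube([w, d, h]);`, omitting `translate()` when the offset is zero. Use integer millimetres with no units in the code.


translate([395, 249, 366]) cube([317, 336, 27]);
translate([395, 249, 0]) cube([32, 32, 366]);
translate([680, 249, 0]) cube([32, 32, 366]);
translate([395, 553, 0]) cube([32, 32, 366]);
translate([680, 553, 0]) cube([32, 32, 366]);
translate([427, 249, 230]) cube([253, 32, 29]);
translate([427, 553, 230]) cube([253, 32, 29]);
translate([395, 281, 230]) cube([32, 272, 29]);
translate([680, 281, 230]) cube([32, 272, 29]);


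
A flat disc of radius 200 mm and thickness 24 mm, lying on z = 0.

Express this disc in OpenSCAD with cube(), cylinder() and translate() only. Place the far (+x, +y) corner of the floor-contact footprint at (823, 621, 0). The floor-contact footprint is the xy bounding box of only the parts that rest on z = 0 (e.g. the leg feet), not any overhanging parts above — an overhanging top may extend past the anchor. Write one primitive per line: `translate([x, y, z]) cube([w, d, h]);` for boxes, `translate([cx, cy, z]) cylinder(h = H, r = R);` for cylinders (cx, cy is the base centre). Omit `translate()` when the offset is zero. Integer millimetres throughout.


translate([623, 421, 0]) cylinder(h = 24, r = 200);


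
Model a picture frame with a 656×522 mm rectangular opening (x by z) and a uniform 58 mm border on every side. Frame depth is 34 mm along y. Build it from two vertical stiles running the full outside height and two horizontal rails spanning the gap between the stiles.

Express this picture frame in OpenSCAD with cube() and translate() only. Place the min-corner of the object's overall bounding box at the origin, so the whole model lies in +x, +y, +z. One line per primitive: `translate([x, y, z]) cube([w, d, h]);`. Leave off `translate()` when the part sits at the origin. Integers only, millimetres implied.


cube([58, 34, 638]);
translate([714, 0, 0]) cube([58, 34, 638]);
translate([58, 0, 0]) cube([656, 34, 58]);
translate([58, 0, 580]) cube([656, 34, 58]);


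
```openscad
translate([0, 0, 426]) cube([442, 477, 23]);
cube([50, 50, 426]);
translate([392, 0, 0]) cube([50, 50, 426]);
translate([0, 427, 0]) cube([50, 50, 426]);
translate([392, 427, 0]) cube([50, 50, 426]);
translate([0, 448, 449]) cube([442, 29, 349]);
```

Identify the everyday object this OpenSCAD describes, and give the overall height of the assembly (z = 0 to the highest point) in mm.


A chair. The overall height is 798 mm.

A slab on four corner posts with a tall panel at the back — a chair. The seat slab sits at z = 426 with thickness 23, and the 349 mm backrest starts at the seat top, so the overall height is 426 + 23 + 349 = 798 mm.


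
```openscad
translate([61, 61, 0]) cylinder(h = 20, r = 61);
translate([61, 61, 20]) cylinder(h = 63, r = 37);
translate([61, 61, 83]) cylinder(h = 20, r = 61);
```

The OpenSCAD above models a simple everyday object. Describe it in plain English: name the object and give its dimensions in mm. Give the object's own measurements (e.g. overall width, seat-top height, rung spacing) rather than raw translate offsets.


A spool: two coaxial disc flanges of radius 61 mm and thickness 20 mm, joined by a core cylinder of radius 37 mm and height 63 mm. The lower flange rests on z = 0 and the three cylinders share a vertical axis.


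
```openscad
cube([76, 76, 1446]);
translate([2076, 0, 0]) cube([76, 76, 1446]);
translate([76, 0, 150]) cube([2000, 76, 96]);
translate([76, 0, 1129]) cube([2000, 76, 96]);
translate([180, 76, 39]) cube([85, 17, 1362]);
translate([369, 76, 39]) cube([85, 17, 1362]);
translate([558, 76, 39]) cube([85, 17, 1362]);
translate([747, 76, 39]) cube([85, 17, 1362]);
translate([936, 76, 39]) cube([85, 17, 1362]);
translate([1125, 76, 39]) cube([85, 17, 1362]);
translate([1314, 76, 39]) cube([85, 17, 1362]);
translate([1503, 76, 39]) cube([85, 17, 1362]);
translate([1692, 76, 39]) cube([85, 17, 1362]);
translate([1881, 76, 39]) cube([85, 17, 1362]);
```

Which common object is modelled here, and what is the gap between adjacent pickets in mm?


A fence section. The picket gap is 104 mm.

Two posts, two rails, 10 pickets — a fence section. Span 2000 mm holds 10 pickets of 85 mm with 11 equal gaps: ⌊(2000 − 10·85) / 11⌋ = 104 mm.


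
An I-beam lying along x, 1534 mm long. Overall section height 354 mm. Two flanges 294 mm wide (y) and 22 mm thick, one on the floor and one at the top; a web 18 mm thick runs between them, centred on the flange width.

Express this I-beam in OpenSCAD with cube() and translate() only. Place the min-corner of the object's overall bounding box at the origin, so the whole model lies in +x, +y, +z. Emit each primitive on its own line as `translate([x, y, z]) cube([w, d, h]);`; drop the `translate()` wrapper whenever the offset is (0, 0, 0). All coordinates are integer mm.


cube([1534, 294, 22]);
translate([0, 138, 22]) cube([1534, 18, 310]);
translate([0, 0, 332]) cube([1534, 294, 22]);


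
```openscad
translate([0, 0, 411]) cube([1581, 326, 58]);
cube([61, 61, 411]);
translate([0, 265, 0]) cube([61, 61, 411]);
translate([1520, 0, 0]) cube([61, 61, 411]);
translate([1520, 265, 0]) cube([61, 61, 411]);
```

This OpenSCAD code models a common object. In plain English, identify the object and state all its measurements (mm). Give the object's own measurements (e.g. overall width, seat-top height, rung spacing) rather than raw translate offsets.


A long wooden bench with a 1581 mm (x) × 326 mm (y) seat, 58 mm thick, its top surface 469 mm above the floor. Four 61 mm square legs at the seat corners, flush with the edges, run from z = 0 to the seat underside.


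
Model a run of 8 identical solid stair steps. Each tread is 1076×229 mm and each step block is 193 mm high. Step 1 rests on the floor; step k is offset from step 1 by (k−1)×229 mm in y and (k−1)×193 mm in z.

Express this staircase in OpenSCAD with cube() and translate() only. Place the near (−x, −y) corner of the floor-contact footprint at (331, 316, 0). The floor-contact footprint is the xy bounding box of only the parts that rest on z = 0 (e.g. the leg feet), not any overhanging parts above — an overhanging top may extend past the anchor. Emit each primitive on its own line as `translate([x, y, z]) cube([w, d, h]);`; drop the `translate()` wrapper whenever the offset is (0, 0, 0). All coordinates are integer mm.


translate([331, 316, 0]) cube([1076, 229, 193]);
translate([331, 545, 193]) cube([1076, 229, 193]);
translate([331, 774, 386]) cube([1076, 229, 193]);
translate([331, 1003, 579]) cube([1076, 229, 193]);
translate([331, 1232, 772]) cube([1076, 229, 193]);
translate([331, 1461, 965]) cube([1076, 229, 193]);
translate([331, 1690, 1158]) cube([1076, 229, 193]);
translate([331, 1919, 1351]) cube([1076, 229, 193]);


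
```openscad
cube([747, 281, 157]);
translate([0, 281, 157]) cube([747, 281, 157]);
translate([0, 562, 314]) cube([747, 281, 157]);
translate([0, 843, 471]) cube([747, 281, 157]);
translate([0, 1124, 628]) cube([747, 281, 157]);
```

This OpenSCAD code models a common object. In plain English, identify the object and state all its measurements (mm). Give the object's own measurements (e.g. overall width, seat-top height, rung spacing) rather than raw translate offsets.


A straight staircase of 5 solid steps. Each step is 747 mm wide (x), 281 mm deep (y, the going) and 157 mm tall (the rise). The first step rests on the floor; each subsequent step sits one going further in +y and one rise higher in +z, directly behind and above the previous step with no overlap.
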